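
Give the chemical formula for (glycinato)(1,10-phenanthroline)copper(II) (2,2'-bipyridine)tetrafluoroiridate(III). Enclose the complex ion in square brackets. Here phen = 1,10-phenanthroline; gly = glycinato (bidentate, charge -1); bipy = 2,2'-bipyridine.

[Cu(gly)(phen)][Ir(bipy)F4]

Cation [Cu…]: ligand charges -1, Cu(II) ⇒ ion charge 1+.
Anion [Ir…]: ligand charges -4, Ir(III) ⇒ ion charge 1−.
One 1+ cation balances one 1− anion.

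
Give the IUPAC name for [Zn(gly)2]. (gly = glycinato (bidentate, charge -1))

There is no counter-ion, so the complex is neutral overall.
Ligand charges: 2×glycinato (-1 each); total -2. So Zn + (-2) = 0, giving Zn = +2.

bis(glycinato)zinc(II)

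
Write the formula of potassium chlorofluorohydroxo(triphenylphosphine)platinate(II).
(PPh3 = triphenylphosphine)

Ligands: 1 chloro (Cl, -1), 1 triphenylphosphine (PPh3, neutral), 1 hydroxo (OH, -1), 1 fluoro (F, -1). Ligand charge sum = -3.
With Pt in oxidation state +2, the complex ion is [Pt...]^1−.
Charge balance with potassium (+1) requires 1 complex ion per 1 potassium.

K[PtClF(OH)(PPh3)]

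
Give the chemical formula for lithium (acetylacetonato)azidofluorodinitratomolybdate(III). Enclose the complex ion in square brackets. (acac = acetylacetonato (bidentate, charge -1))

Ligands: 1 azido (N3, -1), 2 nitrato (NO3, -1), 1 acetylacetonato (acac, -1), 1 fluoro (F, -1). Ligand charge sum = -5.
With Mo in oxidation state +3, the complex ion is [Mo...]^2−.
Charge balance with lithium (+1) requires 1 complex ion per 2 lithium.

Li2[Mo(acac)F(N3)(NO3)2]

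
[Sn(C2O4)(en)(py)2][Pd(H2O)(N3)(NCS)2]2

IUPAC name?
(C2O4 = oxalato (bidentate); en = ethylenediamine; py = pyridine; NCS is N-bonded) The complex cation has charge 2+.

Both ions are complex: the cation is named first with the plain metal name, the anion second with the -ate form; each ion's ligands are alphabetised independently.
The complex cation is given as 2+; its ligand charges sum to -2, so Sn = +4.
With 2 anions per cation, each anion must be 2/2 = 1−.
Anion: ligand charges sum to -3; for the ion to be 1−, Pd = +2.

(ethylenediamine)oxalatobis(pyridine)tin(IV) aquaazidodiisothiocyanatopalladate(II)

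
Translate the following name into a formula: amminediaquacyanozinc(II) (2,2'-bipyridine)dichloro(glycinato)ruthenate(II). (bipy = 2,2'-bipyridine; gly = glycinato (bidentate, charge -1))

Cation [Zn…]: ligand charges -1, Zn(II) ⇒ ion charge 1+.
Anion [Ru…]: ligand charges -3, Ru(II) ⇒ ion charge 1−.

[Zn(CN)(H2O)2(NH3)][Ru(bipy)Cl2(gly)]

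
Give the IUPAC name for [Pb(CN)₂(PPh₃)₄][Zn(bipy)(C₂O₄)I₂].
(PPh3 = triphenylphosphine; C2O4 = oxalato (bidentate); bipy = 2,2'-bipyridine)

Both ions are complex: the cation is named first with the plain metal name, the anion second with the -ate form; each ion's ligands are alphabetised independently.
Zinc is always +2 in its complexes; the anion's ligand charges sum to -4, so the complex anion is 2−.
A 1:1 salt means the cation carries the equal and opposite charge, 2+.
Cation: ligand charges sum to -2; for the ion to be 2+, Pb = +4.

dicyanotetrakis(triphenylphosphine)lead(IV) (2,2'-bipyridine)diiodooxalatozincate(II)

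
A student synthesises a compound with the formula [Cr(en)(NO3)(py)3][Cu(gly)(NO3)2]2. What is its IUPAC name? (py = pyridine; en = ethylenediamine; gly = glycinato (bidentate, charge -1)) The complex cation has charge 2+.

The complex cation is given as 2+; its ligand charges sum to -1, so Cr = +3.
With 2 anions per cation, each anion must be 2/2 = 1−.
Anion: ligand charges sum to -3; for the ion to be 1−, Cu = +2.

(ethylenediamine)nitratotris(pyridine)chromium(III) (glycinato)dinitratocuprate(II)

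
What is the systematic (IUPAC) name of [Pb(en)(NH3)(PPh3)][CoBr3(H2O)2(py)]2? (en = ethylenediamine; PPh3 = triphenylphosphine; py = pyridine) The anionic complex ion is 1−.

ammine(ethylenediamine)(triphenylphosphine)lead(II) diaquatribromo(pyridine)cobaltate(II)

Both ions are complex: the cation is named first with the plain metal name, the anion second with the -ate form; each ion's ligands are alphabetised independently.
The complex anion is given as 1−; its ligand charges sum to -3, so Co = +2.
With 2 anions per cation, the cation must be 2×1 = 2+.
Cation: ligand charges sum to 0; for the ion to be 2+, Pb = +2.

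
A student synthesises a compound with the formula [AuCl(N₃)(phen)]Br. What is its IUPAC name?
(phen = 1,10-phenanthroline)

The 1 bromide counter-ion carries a total charge of -1, so each complex ion is 1+.
Ligand charges: 1×azido (-1 each), 1×1,10-phenanthroline (neutral), 1×chloro (-1 each); total -2. So Au + (-2) = 1+, giving Au = +3.
Ligands are named alphabetically: azido before chloro before phenanthroline.

azidochloro(1,10-phenanthroline)gold(III) bromide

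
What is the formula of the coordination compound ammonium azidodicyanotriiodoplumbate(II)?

(NH4)4[Pb(CN)2I3(N3)]

Ligands: 3 iodo (I, -1), 1 azido (N3, -1), 2 cyano (CN, -1). Ligand charge sum = -6.
With Pb in oxidation state +2, the complex ion is [Pb...]^4−.
Charge balance with ammonium (+1) requires 1 complex ion per 4 ammonium.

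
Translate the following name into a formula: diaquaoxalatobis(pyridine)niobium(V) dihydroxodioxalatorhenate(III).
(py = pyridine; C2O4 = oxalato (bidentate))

[Nb(C2O4)(H2O)2(py)2][Re(C2O4)2(OH)2]

Cation [Nb…]: ligand charges -2, Nb(V) ⇒ ion charge 3+.
Anion [Re…]: ligand charges -6, Re(III) ⇒ ion charge 3−.
One 3+ cation balances one 3− anion.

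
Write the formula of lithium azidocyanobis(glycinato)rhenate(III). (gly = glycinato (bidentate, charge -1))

Ligands: 2 glycinato (gly, -1), 1 azido (N3, -1), 1 cyano (CN, -1). Ligand charge sum = -4.
Charge balance with lithium (+1) requires 1 complex ion per 1 lithium.

Li[Re(CN)(gly)2(N3)]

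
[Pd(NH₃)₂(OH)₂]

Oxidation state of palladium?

No counter-ion: the bracketed complex is neutral.
Ligand charges: 2×OH = -2; 2×NH3 neutral; sum -2.
Pd + (-2) = 0 ⇒ Pd is +2.

+2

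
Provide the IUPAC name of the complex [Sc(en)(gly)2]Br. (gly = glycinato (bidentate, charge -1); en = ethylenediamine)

(ethylenediamine)bis(glycinato)scandium(III) bromide

The 1 bromide counter-ion carries a total charge of -1, so each complex ion is 1+.
Ligand charges: 2×glycinato (-1 each), 1×ethylenediamine (neutral); total -2. So Sc + (-2) = 1+, giving Sc = +3.
Ligands are named alphabetically: ethylenediamine before glycinato.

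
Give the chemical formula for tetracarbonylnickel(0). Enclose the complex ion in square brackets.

Ligands: 4 carbonyl (CO, neutral). Ligand charge sum = 0.
With Ni in oxidation state 0, the complex ion is [Ni...].

[Ni(CO)4]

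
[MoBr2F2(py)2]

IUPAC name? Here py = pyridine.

dibromodifluorobis(pyridine)molybdenum(IV)

There is no counter-ion, so the complex is neutral overall.
Ligand charges: 2×fluoro (-1 each), 2×pyridine (neutral), 2×bromo (-1 each); total -4. So Mo + (-4) = 0, giving Mo = +4.
Ligands are named alphabetically: bromo before fluoro before pyridine.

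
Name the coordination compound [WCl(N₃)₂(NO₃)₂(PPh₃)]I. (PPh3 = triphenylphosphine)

diazidochlorodinitrato(triphenylphosphine)tungsten(VI) iodide

The 1 iodide counter-ion carries a total charge of -1, so each complex ion is 1+.
Ligand charges: 2×azido (-1 each), 2×nitrato (-1 each), 1×chloro (-1 each), 1×triphenylphosphine (neutral); total -5. So W + (-5) = 1+, giving W = +6.
Ligands are named alphabetically: azido before chloro before nitrato before triphenylphosphine.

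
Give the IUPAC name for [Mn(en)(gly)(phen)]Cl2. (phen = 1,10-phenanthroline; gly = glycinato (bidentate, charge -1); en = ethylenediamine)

(ethylenediamine)(glycinato)(1,10-phenanthroline)manganese(III) chloride

The 2 chloride counter-ions carry a total charge of -2, so each complex ion is 2+.
Ligand charges: 1×1,10-phenanthroline (neutral), 1×glycinato (-1 each), 1×ethylenediamine (neutral); total -1. So Mn + (-1) = 2+, giving Mn = +3.
Ligands are named alphabetically: ethylenediamine before glycinato before phenanthroline.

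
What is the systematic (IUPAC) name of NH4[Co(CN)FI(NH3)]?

ammonium amminecyanofluoroiodocobaltate(II)

The 1 ammonium counter-ion carries a total charge of +1, so each complex ion is 1−.
Ligand charges: 1×ammine (neutral), 1×cyano (-1 each), 1×fluoro (-1 each), 1×iodo (-1 each); total -3. So Co + (-3) = 1−, giving Co = +2.
Ligands are named alphabetically: ammine before cyano before fluoro before iodo.
The complex ion is anionic, so cobalt takes the -ate form cobaltate(II).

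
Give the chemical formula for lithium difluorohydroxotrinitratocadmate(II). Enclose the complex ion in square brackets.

Ligands: 3 nitrato (NO3, -1), 1 hydroxo (OH, -1), 2 fluoro (F, -1). Ligand charge sum = -6.
Charge balance with lithium (+1) requires 1 complex ion per 4 lithium.

Li4[CdF2(NO3)3(OH)]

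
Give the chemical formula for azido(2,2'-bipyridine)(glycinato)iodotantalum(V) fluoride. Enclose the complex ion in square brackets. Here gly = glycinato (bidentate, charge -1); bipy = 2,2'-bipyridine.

Ligands: 1 glycinato (gly, -1), 1 2,2'-bipyridine (bipy, neutral), 1 iodo (I, -1), 1 azido (N3, -1). Ligand charge sum = -3.
Charge balance with fluoride (-1) requires 1 complex ion per 2 fluoride.

[Ta(bipy)(gly)I(N3)]F2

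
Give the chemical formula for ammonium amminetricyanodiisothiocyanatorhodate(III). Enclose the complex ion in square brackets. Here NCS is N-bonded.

(NH4)2[Rh(CN)3(NCS)2(NH3)]

Ligands: 3 cyano (CN, -1), 2 isothiocyanato (NCS, -1), 1 ammine (NH3, neutral). Ligand charge sum = -5.
With Rh in oxidation state +3, the complex ion is [Rh...]^2−.
Charge balance with ammonium (+1) requires 1 complex ion per 2 ammonium.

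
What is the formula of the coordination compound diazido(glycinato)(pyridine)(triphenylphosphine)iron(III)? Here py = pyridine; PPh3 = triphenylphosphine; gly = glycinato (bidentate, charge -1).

Ligands: 1 pyridine (py, neutral), 1 triphenylphosphine (PPh3, neutral), 2 azido (N3, -1), 1 glycinato (gly, -1). Ligand charge sum = -3.
With Fe in oxidation state +3, the complex ion is [Fe...].

[Fe(gly)(N3)2(PPh3)(py)]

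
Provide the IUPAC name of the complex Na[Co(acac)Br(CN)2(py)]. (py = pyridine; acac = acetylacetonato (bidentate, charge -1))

The 1 sodium counter-ion carries a total charge of +1, so each complex ion is 1−.
Ligand charges: 1×bromo (-1 each), 1×pyridine (neutral), 1×acetylacetonato (-1 each), 2×cyano (-1 each); total -4. So Co + (-4) = 1−, giving Co = +3.
Ligands are named alphabetically: acetylacetonato before bromo before cyano before pyridine.
The complex ion is anionic, so cobalt takes the -ate form cobaltate(III).

sodium (acetylacetonato)bromodicyano(pyridine)cobaltate(III)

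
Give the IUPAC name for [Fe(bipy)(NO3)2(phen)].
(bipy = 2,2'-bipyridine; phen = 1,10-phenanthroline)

(2,2'-bipyridine)dinitrato(1,10-phenanthroline)iron(II)

There is no counter-ion, so the complex is neutral overall.
Ligand charges: 2×nitrato (-1 each), 1×2,2'-bipyridine (neutral), 1×1,10-phenanthroline (neutral); total -2. So Fe + (-2) = 0, giving Fe = +2.
Ligands are named alphabetically: bipyridine before nitrato before phenanthroline.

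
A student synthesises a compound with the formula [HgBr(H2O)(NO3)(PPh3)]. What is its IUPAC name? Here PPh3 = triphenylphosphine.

aquabromonitrato(triphenylphosphine)mercury(II)

There is no counter-ion, so the complex is neutral overall.
Ligand charges: 1×aqua (neutral), 1×bromo (-1 each), 1×nitrato (-1 each), 1×triphenylphosphine (neutral); total -2. So Hg + (-2) = 0, giving Hg = +2.
Ligands are named alphabetically: aqua before bromo before nitrato before triphenylphosphine.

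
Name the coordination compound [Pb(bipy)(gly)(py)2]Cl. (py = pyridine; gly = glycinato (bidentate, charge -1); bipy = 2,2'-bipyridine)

The 1 chloride counter-ion carries a total charge of -1, so each complex ion is 1+.
Ligand charges: 2×pyridine (neutral), 1×glycinato (-1 each), 1×2,2'-bipyridine (neutral); total -1. So Pb + (-1) = 1+, giving Pb = +2.
Ligands are named alphabetically: bipyridine before glycinato before pyridine.

(2,2'-bipyridine)(glycinato)bis(pyridine)lead(II) chloride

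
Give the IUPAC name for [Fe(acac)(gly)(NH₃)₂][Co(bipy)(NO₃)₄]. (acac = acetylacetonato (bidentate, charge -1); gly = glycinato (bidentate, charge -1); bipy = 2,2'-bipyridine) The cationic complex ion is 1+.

Both ions are complex: the cation is named first with the plain metal name, the anion second with the -ate form; each ion's ligands are alphabetised independently.
The complex cation is given as 1+; its ligand charges sum to -2, so Fe = +3.
A 1:1 salt means the anion carries the equal and opposite charge, 1−.
Anion: ligand charges sum to -4; for the ion to be 1−, Co = +3.

(acetylacetonato)diammine(glycinato)iron(III) (2,2'-bipyridine)tetranitratocobaltate(III)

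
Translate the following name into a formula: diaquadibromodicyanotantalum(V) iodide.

Ligands: 2 aqua (H2O, neutral), 2 bromo (Br, -1), 2 cyano (CN, -1). Ligand charge sum = -4.
Charge balance with iodide (-1) requires 1 complex ion per 1 iodide.

[TaBr2(CN)2(H2O)2]I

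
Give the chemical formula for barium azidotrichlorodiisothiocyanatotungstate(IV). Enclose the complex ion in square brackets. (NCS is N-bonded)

Ba[WCl3(N3)(NCS)2]

Ligands: 2 isothiocyanato (NCS, -1), 3 chloro (Cl, -1), 1 azido (N3, -1). Ligand charge sum = -6.
Charge balance with barium (+2) requires 1 complex ion per 1 barium.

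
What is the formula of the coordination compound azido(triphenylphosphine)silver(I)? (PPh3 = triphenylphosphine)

Ligands: 1 triphenylphosphine (PPh3, neutral), 1 azido (N3, -1). Ligand charge sum = -1.
With Ag in oxidation state +1, the complex ion is [Ag...].

[Ag(N3)(PPh3)]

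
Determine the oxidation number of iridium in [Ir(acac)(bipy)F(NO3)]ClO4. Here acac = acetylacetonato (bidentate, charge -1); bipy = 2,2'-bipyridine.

+4

1 perchlorate outside the brackets (-1 each) → the complex ion is 1+.
Ligand charges: 1×NO3 = -1; 1×F = -1; 1×acac = -1; 1×bipy neutral; sum -3.
Ir + (-3) = 1+ ⇒ Ir is +4.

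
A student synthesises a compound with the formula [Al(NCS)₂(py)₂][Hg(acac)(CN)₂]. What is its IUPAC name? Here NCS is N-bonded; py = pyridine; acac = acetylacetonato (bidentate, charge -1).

Both ions are complex: the cation is named first with the plain metal name, the anion second with the -ate form; each ion's ligands are alphabetised independently.
Aluminium is always +3 in its complexes; the cation's ligand charges sum to -2, so the complex cation is 1+.
A 1:1 salt means the anion carries the equal and opposite charge, 1−.
Anion: ligand charges sum to -3; for the ion to be 1−, Hg = +2.

diisothiocyanatobis(pyridine)aluminium(III) (acetylacetonato)dicyanomercurate(II)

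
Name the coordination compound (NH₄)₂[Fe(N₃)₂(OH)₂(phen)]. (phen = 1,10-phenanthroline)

The 2 ammonium counter-ions carry a total charge of +2, so each complex ion is 2−.
Ligand charges: 2×hydroxo (-1 each), 2×azido (-1 each), 1×1,10-phenanthroline (neutral); total -4. So Fe + (-4) = 2−, giving Fe = +2.
Ligands are named alphabetically: azido before hydroxo before phenanthroline.
The complex ion is anionic, so iron takes the -ate form ferrate(II).

ammonium diazidodihydroxo(1,10-phenanthroline)ferrate(II)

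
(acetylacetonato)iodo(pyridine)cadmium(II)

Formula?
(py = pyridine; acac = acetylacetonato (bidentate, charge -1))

[Cd(acac)I(py)]

Ligands: 1 iodo (I, -1), 1 pyridine (py, neutral), 1 acetylacetonato (acac, -1). Ligand charge sum = -2.
With Cd in oxidation state +2, the complex ion is [Cd...].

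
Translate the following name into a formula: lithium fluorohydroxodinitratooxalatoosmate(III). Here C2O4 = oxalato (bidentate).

Li3[Os(C2O4)F(NO3)2(OH)]

Ligands: 2 nitrato (NO3, -1), 1 hydroxo (OH, -1), 1 oxalato (C2O4, -2), 1 fluoro (F, -1). Ligand charge sum = -6.
With Os in oxidation state +3, the complex ion is [Os...]^3−.
Charge balance with lithium (+1) requires 1 complex ion per 3 lithium.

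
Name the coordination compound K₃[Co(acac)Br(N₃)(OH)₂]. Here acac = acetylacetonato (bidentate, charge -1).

The 3 potassium counter-ions carry a total charge of +3, so each complex ion is 3−.
Ligand charges: 1×bromo (-1 each), 1×acetylacetonato (-1 each), 1×azido (-1 each), 2×hydroxo (-1 each); total -5. So Co + (-5) = 3−, giving Co = +2.
Ligands are named alphabetically: acetylacetonato before azido before bromo before hydroxo.
The complex ion is anionic, so cobalt takes the -ate form cobaltate(II).

potassium (acetylacetonato)azidobromodihydroxocobaltate(II)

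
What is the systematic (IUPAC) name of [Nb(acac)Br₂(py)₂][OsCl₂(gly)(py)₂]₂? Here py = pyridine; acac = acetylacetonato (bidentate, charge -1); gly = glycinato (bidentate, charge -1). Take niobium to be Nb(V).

(acetylacetonato)dibromobis(pyridine)niobium(V) dichloro(glycinato)bis(pyridine)osmate(II)

Both ions are complex: the cation is named first with the plain metal name, the anion second with the -ate form; each ion's ligands are alphabetised independently.
Nb is given as +5; the cation's ligand charges sum to -3, so the complex cation is 2+.
With 2 anions per cation, each anion must be 2/2 = 1−.
Anion: ligand charges sum to -3; for the ion to be 1−, Os = +2.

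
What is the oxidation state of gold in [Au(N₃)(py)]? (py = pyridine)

No counter-ion: the bracketed complex is neutral.
Ligand charges: 1×N3 = -1; 1×py neutral; sum -1.
Au + (-1) = 0 ⇒ Au is +1.

+1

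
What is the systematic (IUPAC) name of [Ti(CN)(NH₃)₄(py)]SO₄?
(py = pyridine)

The 1 sulfate counter-ion carries a total charge of -2, so each complex ion is 2+.
Ligand charges: 4×ammine (neutral), 1×cyano (-1 each), 1×pyridine (neutral); total -1. So Ti + (-1) = 2+, giving Ti = +3.
Ligands are named alphabetically: ammine before cyano before pyridine.

tetraamminecyano(pyridine)titanium(III) sulfate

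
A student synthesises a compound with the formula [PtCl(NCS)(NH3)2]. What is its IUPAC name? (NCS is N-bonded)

diamminechloroisothiocyanatoplatinum(II)

There is no counter-ion, so the complex is neutral overall.
Ligand charges: 1×chloro (-1 each), 1×isothiocyanato (-1 each), 2×ammine (neutral); total -2. So Pt + (-2) = 0, giving Pt = +2.
Ligands are named alphabetically: ammine before chloro before isothiocyanato.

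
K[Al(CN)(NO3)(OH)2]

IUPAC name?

The 1 potassium counter-ion carries a total charge of +1, so each complex ion is 1−.
Ligand charges: 1×cyano (-1 each), 2×hydroxo (-1 each), 1×nitrato (-1 each); total -4. So Al + (-4) = 1−, giving Al = +3.
Ligands are named alphabetically: cyano before hydroxo before nitrato.
The complex ion is anionic, so aluminium takes the -ate form aluminate(III).

potassium cyanodihydroxonitratoaluminate(III)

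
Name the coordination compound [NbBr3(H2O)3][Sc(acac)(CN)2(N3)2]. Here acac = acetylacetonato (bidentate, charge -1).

triaquatribromoniobium(V) (acetylacetonato)diazidodicyanoscandate(III)

Both ions are complex: the cation is named first with the plain metal name, the anion second with the -ate form; each ion's ligands are alphabetised independently.
Scandium is always +3 in its complexes; the anion's ligand charges sum to -5, so the complex anion is 2−.
A 1:1 salt means the cation carries the equal and opposite charge, 2+.
Cation: ligand charges sum to -3; for the ion to be 2+, Nb = +5.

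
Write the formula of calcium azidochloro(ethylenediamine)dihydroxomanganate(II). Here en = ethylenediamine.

Ligands: 1 chloro (Cl, -1), 1 ethylenediamine (en, neutral), 1 azido (N3, -1), 2 hydroxo (OH, -1). Ligand charge sum = -4.
Charge balance with calcium (+2) requires 1 complex ion per 1 calcium.

Ca[MnCl(en)(N3)(OH)2]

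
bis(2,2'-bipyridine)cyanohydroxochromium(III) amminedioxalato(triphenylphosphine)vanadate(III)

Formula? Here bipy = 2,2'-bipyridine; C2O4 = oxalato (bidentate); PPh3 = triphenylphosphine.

Cation [Cr…]: ligand charges -2, Cr(III) ⇒ ion charge 1+.
Anion [V…]: ligand charges -4, V(III) ⇒ ion charge 1−.

[Cr(bipy)2(CN)(OH)][V(C2O4)2(NH3)(PPh3)]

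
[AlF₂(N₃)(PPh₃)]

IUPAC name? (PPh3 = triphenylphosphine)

There is no counter-ion, so the complex is neutral overall.
Ligand charges: 2×fluoro (-1 each), 1×azido (-1 each), 1×triphenylphosphine (neutral); total -3. So Al + (-3) = 0, giving Al = +3.
Ligands are named alphabetically: azido before fluoro before triphenylphosphine.

azidodifluoro(triphenylphosphine)aluminium(III)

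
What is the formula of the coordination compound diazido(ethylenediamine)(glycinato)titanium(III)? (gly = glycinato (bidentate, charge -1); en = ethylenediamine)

Ligands: 2 azido (N3, -1), 1 glycinato (gly, -1), 1 ethylenediamine (en, neutral). Ligand charge sum = -3.
With Ti in oxidation state +3, the complex ion is [Ti...].

[Ti(en)(gly)(N3)2]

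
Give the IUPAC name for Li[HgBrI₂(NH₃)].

lithium amminebromodiiodomercurate(II)

The 1 lithium counter-ion carries a total charge of +1, so each complex ion is 1−.
Ligand charges: 1×bromo (-1 each), 2×iodo (-1 each), 1×ammine (neutral); total -3. So Hg + (-3) = 1−, giving Hg = +2.
The complex ion is anionic, so mercury takes the -ate form mercurate(II).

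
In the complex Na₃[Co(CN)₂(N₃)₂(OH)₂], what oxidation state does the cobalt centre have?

+3

3 sodium outside the brackets (+1 each) → the complex ion is 3−.
Ligand charges: 2×N3 = -2; 2×OH = -2; 2×CN = -2; sum -6.
Co + (-6) = 3− ⇒ Co is +3.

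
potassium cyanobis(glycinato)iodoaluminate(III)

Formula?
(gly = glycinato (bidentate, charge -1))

K[Al(CN)(gly)2I]

Ligands: 1 cyano (CN, -1), 2 glycinato (gly, -1), 1 iodo (I, -1). Ligand charge sum = -4.
Charge balance with potassium (+1) requires 1 complex ion per 1 potassium.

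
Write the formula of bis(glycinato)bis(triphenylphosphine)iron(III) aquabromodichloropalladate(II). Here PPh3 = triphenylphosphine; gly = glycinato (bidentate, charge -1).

Cation [Fe…]: ligand charges -2, Fe(III) ⇒ ion charge 1+.
Anion [Pd…]: ligand charges -3, Pd(II) ⇒ ion charge 1−.
One 1+ cation balances one 1− anion.

[Fe(gly)2(PPh3)2][PdBrCl2(H2O)]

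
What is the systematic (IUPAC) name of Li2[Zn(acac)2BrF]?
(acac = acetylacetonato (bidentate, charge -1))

lithium bis(acetylacetonato)bromofluorozincate(II)

The 2 lithium counter-ions carry a total charge of +2, so each complex ion is 2−.
Ligand charges: 1×bromo (-1 each), 1×fluoro (-1 each), 2×acetylacetonato (-1 each); total -4. So Zn + (-4) = 2−, giving Zn = +2.
The complex ion is anionic, so zinc takes the -ate form zincate(II).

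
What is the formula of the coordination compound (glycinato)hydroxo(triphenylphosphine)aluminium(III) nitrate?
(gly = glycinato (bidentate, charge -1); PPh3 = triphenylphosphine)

Ligands: 1 glycinato (gly, -1), 1 hydroxo (OH, -1), 1 triphenylphosphine (PPh3, neutral). Ligand charge sum = -2.
With Al in oxidation state +3, the complex ion is [Al...]^1+.
Charge balance with nitrate (-1) requires 1 complex ion per 1 nitrate.

[Al(gly)(OH)(PPh3)]NO3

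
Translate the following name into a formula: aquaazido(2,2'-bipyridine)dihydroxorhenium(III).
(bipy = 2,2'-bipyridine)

Ligands: 2 hydroxo (OH, -1), 1 2,2'-bipyridine (bipy, neutral), 1 azido (N3, -1), 1 aqua (H2O, neutral). Ligand charge sum = -3.
With Re in oxidation state +3, the complex ion is [Re...].

[Re(bipy)(H2O)(N3)(OH)2]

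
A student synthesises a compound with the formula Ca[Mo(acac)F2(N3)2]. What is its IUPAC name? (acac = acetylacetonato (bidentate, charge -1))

The 1 calcium counter-ion carries a total charge of +2, so each complex ion is 2−.
Ligand charges: 1×acetylacetonato (-1 each), 2×fluoro (-1 each), 2×azido (-1 each); total -5. So Mo + (-5) = 2−, giving Mo = +3.
The complex ion is anionic, so molybdenum takes the -ate form molybdate(III).

calcium (acetylacetonato)diazidodifluoromolybdate(III)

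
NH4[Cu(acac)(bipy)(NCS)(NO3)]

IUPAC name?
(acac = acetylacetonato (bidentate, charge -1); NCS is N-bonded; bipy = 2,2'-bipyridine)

The 1 ammonium counter-ion carries a total charge of +1, so each complex ion is 1−.
Ligand charges: 1×acetylacetonato (-1 each), 1×isothiocyanato (-1 each), 1×nitrato (-1 each), 1×2,2'-bipyridine (neutral); total -3. So Cu + (-3) = 1−, giving Cu = +2.
Ligands are named alphabetically: acetylacetonato before bipyridine before isothiocyanato before nitrato.
The complex ion is anionic, so copper takes the -ate form cuprate(II).

ammonium (acetylacetonato)(2,2'-bipyridine)isothiocyanatonitratocuprate(II)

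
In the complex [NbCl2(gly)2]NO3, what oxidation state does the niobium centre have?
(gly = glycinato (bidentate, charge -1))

+5

1 nitrate outside the brackets (-1 each) → the complex ion is 1+.
Ligand charges: 2×Cl = -2; 2×gly = -2; sum -4.
Nb + (-4) = 1+ ⇒ Nb is +5.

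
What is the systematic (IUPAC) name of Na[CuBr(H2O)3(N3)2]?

sodium triaquadiazidobromocuprate(II)

The 1 sodium counter-ion carries a total charge of +1, so each complex ion is 1−.
Ligand charges: 3×aqua (neutral), 1×bromo (-1 each), 2×azido (-1 each); total -3. So Cu + (-3) = 1−, giving Cu = +2.
The complex ion is anionic, so copper takes the -ate form cuprate(II).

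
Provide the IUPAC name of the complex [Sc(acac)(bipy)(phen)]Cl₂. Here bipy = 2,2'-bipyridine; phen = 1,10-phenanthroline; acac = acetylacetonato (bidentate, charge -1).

(acetylacetonato)(2,2'-bipyridine)(1,10-phenanthroline)scandium(III) chloride

The 2 chloride counter-ions carry a total charge of -2, so each complex ion is 2+.
Ligand charges: 1×2,2'-bipyridine (neutral), 1×1,10-phenanthroline (neutral), 1×acetylacetonato (-1 each); total -1. So Sc + (-1) = 2+, giving Sc = +3.
Ligands are named alphabetically: acetylacetonato before bipyridine before phenanthroline.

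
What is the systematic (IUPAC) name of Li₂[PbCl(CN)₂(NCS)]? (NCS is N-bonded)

lithium chlorodicyanoisothiocyanatoplumbate(II)

The 2 lithium counter-ions carry a total charge of +2, so each complex ion is 2−.
Ligand charges: 2×cyano (-1 each), 1×chloro (-1 each), 1×isothiocyanato (-1 each); total -4. So Pb + (-4) = 2−, giving Pb = +2.
Ligands are named alphabetically: chloro before cyano before isothiocyanato.
The complex ion is anionic, so lead takes the -ate form plumbate(II).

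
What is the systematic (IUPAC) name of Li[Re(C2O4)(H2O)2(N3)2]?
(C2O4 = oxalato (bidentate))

lithium diaquadiazidooxalatorhenate(III)

The 1 lithium counter-ion carries a total charge of +1, so each complex ion is 1−.
Ligand charges: 1×oxalato (-2 each), 2×azido (-1 each), 2×aqua (neutral); total -4. So Re + (-4) = 1−, giving Re = +3.
Ligands are named alphabetically: aqua before azido before oxalato.
The complex ion is anionic, so rhenium takes the -ate form rhenate(III).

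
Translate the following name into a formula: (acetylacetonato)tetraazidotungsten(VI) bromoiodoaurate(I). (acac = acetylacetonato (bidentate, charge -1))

[W(acac)(N3)4][AuBrI]

Cation [W…]: ligand charges -5, W(VI) ⇒ ion charge 1+.
Anion [Au…]: ligand charges -2, Au(I) ⇒ ion charge 1−.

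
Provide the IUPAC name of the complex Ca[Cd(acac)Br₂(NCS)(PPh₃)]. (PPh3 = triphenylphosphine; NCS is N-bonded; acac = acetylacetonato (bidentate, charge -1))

calcium (acetylacetonato)dibromoisothiocyanato(triphenylphosphine)cadmate(II)

The 1 calcium counter-ion carries a total charge of +2, so each complex ion is 2−.
Ligand charges: 1×triphenylphosphine (neutral), 2×bromo (-1 each), 1×isothiocyanato (-1 each), 1×acetylacetonato (-1 each); total -4. So Cd + (-4) = 2−, giving Cd = +2.
Ligands are named alphabetically: acetylacetonato before bromo before isothiocyanato before triphenylphosphine.
The complex ion is anionic, so cadmium takes the -ate form cadmate(II).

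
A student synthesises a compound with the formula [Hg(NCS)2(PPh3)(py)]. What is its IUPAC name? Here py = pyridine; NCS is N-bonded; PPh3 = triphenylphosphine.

diisothiocyanato(pyridine)(triphenylphosphine)mercury(II)

There is no counter-ion, so the complex is neutral overall.
Ligand charges: 1×pyridine (neutral), 2×isothiocyanato (-1 each), 1×triphenylphosphine (neutral); total -2. So Hg + (-2) = 0, giving Hg = +2.
Ligands are named alphabetically: isothiocyanato before pyridine before triphenylphosphine.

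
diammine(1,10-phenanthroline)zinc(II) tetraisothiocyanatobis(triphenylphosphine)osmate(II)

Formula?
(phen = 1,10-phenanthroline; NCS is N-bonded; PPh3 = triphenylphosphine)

Cation [Zn…]: ligand charges 0, Zn(II) ⇒ ion charge 2+.
Anion [Os…]: ligand charges -4, Os(II) ⇒ ion charge 2−.

[Zn(NH3)2(phen)][Os(NCS)4(PPh3)2]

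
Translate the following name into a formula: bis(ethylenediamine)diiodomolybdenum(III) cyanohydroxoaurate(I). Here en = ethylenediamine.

Cation [Mo…]: ligand charges -2, Mo(III) ⇒ ion charge 1+.
Anion [Au…]: ligand charges -2, Au(I) ⇒ ion charge 1−.

[Mo(en)2I2][Au(CN)(OH)]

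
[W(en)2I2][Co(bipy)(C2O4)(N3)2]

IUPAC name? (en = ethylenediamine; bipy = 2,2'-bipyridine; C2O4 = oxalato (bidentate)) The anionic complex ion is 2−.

Both ions are complex: the cation is named first with the plain metal name, the anion second with the -ate form; each ion's ligands are alphabetised independently.
The complex anion is given as 2−; its ligand charges sum to -4, so Co = +2.
A 1:1 salt means the cation carries the equal and opposite charge, 2+.
Cation: ligand charges sum to -2; for the ion to be 2+, W = +4.

bis(ethylenediamine)diiodotungsten(IV) diazido(2,2'-bipyridine)oxalatocobaltate(II)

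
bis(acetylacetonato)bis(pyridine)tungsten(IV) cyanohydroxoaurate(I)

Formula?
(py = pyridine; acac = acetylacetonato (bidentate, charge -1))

[W(acac)2(py)2][Au(CN)(OH)]2

Cation [W…]: ligand charges -2, W(IV) ⇒ ion charge 2+.
Anion [Au…]: ligand charges -2, Au(I) ⇒ ion charge 1−.
One 2+ cation requires 2 of the 1− anion.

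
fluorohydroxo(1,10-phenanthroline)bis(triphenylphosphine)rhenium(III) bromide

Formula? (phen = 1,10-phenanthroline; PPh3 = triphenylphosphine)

[ReF(OH)(phen)(PPh3)2]Br

Ligands: 1 hydroxo (OH, -1), 1 1,10-phenanthroline (phen, neutral), 2 triphenylphosphine (PPh3, neutral), 1 fluoro (F, -1). Ligand charge sum = -2.
Charge balance with bromide (-1) requires 1 complex ion per 1 bromide.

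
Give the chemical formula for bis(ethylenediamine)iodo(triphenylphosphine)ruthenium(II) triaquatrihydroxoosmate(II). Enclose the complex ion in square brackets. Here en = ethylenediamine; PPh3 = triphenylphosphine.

Cation [Ru…]: ligand charges -1, Ru(II) ⇒ ion charge 1+.
Anion [Os…]: ligand charges -3, Os(II) ⇒ ion charge 1−.
One 1+ cation balances one 1− anion.

[Ru(en)2I(PPh3)][Os(H2O)3(OH)3]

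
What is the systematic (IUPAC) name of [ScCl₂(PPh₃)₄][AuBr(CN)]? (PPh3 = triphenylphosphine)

dichlorotetrakis(triphenylphosphine)scandium(III) bromocyanoaurate(I)

Both ions are complex: the cation is named first with the plain metal name, the anion second with the -ate form; each ion's ligands are alphabetised independently.
Scandium is always +3 in its complexes; the cation's ligand charges sum to -2, so the complex cation is 1+.
A 1:1 salt means the anion carries the equal and opposite charge, 1−.
Anion: ligand charges sum to -2; for the ion to be 1−, Au = +1.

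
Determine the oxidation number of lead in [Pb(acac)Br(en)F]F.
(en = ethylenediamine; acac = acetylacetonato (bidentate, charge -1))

+4

1 fluoride outside the brackets (-1 each) → the complex ion is 1+.
Ligand charges: 1×F = -1; 1×en neutral; 1×Br = -1; 1×acac = -1; sum -3.
Pb + (-3) = 1+ ⇒ Pb is +4.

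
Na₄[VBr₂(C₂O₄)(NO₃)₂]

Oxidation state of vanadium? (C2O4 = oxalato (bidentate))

+2

4 sodium outside the brackets (+1 each) → the complex ion is 4−.
Ligand charges: 2×Br = -2; 1×C2O4 = -2; 2×NO3 = -2; sum -6.
V + (-6) = 4− ⇒ V is +2.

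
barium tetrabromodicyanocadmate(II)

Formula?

Ligands: 4 bromo (Br, -1), 2 cyano (CN, -1). Ligand charge sum = -6.
With Cd in oxidation state +2, the complex ion is [Cd...]^4−.
Charge balance with barium (+2) requires 1 complex ion per 2 barium.

Ba2[CdBr4(CN)2]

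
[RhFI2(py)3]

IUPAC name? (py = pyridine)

There is no counter-ion, so the complex is neutral overall.
Ligand charges: 1×fluoro (-1 each), 2×iodo (-1 each), 3×pyridine (neutral); total -3. So Rh + (-3) = 0, giving Rh = +3.
Ligands are named alphabetically: fluoro before iodo before pyridine.

fluorodiiodotris(pyridine)rhodium(III)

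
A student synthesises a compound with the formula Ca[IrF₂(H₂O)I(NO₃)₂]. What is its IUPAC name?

The 1 calcium counter-ion carries a total charge of +2, so each complex ion is 2−.
Ligand charges: 1×aqua (neutral), 2×fluoro (-1 each), 2×nitrato (-1 each), 1×iodo (-1 each); total -5. So Ir + (-5) = 2−, giving Ir = +3.
The complex ion is anionic, so iridium takes the -ate form iridate(III).

calcium aquadifluoroiododinitratoiridate(III)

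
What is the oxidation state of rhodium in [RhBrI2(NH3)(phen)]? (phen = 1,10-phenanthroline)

+3

No counter-ion: the bracketed complex is neutral.
Ligand charges: 2×I = -2; 1×phen neutral; 1×Br = -1; 1×NH3 neutral; sum -3.
Rh + (-3) = 0 ⇒ Rh is +3.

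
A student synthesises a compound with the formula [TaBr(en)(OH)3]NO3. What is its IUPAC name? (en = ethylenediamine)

bromo(ethylenediamine)trihydroxotantalum(V) nitrate

The 1 nitrate counter-ion carries a total charge of -1, so each complex ion is 1+.
Ligand charges: 3×hydroxo (-1 each), 1×ethylenediamine (neutral), 1×bromo (-1 each); total -4. So Ta + (-4) = 1+, giving Ta = +5.
Ligands are named alphabetically: bromo before ethylenediamine before hydroxo.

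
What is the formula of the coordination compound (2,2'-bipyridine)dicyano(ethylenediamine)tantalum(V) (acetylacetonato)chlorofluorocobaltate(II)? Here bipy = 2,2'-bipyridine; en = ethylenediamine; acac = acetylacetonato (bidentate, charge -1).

[Ta(bipy)(CN)2(en)][Co(acac)ClF]3

Cation [Ta…]: ligand charges -2, Ta(V) ⇒ ion charge 3+.
Anion [Co…]: ligand charges -3, Co(II) ⇒ ion charge 1−.
One 3+ cation requires 3 of the 1− anion.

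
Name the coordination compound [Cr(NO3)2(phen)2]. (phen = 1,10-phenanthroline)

dinitratobis(1,10-phenanthroline)chromium(II)

There is no counter-ion, so the complex is neutral overall.
Ligand charges: 2×nitrato (-1 each), 2×1,10-phenanthroline (neutral); total -2. So Cr + (-2) = 0, giving Cr = +2.
Ligands are named alphabetically: nitrato before phenanthroline.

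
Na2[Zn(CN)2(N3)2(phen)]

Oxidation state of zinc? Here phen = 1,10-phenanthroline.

2 sodium outside the brackets (+1 each) → the complex ion is 2−.
Ligand charges: 2×N3 = -2; 1×phen neutral; 2×CN = -2; sum -4.
Zn + (-4) = 2− ⇒ Zn is +2.

+2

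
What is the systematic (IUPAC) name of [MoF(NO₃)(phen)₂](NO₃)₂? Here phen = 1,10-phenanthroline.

The 2 nitrate counter-ions carry a total charge of -2, so each complex ion is 2+.
Ligand charges: 1×fluoro (-1 each), 2×1,10-phenanthroline (neutral), 1×nitrato (-1 each); total -2. So Mo + (-2) = 2+, giving Mo = +4.
Ligands are named alphabetically: fluoro before nitrato before phenanthroline.

fluoronitratobis(1,10-phenanthroline)molybdenum(IV) nitrate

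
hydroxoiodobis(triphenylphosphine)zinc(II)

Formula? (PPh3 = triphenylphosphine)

[ZnI(OH)(PPh3)2]

Ligands: 1 iodo (I, -1), 1 hydroxo (OH, -1), 2 triphenylphosphine (PPh3, neutral). Ligand charge sum = -2.
With Zn in oxidation state +2, the complex ion is [Zn...].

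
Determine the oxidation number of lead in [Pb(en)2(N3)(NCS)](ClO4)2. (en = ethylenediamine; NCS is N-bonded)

+4

2 perchlorate outside the brackets (-1 each) → the complex ion is 2+.
Ligand charges: 2×en neutral; 1×N3 = -1; 1×NCS = -1; sum -2.
Pb + (-2) = 2+ ⇒ Pb is +4.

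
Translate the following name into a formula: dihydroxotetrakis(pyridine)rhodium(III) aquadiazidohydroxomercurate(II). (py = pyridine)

[Rh(OH)2(py)4][Hg(H2O)(N3)2(OH)]

Cation [Rh…]: ligand charges -2, Rh(III) ⇒ ion charge 1+.
Anion [Hg…]: ligand charges -3, Hg(II) ⇒ ion charge 1−.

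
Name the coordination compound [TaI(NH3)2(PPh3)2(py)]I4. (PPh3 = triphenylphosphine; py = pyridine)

diammineiodo(pyridine)bis(triphenylphosphine)tantalum(V) iodide

The 4 iodide counter-ions carry a total charge of -4, so each complex ion is 4+.
Ligand charges: 2×triphenylphosphine (neutral), 1×pyridine (neutral), 2×ammine (neutral), 1×iodo (-1 each); total -1. So Ta + (-1) = 4+, giving Ta = +5.
Ligands are named alphabetically: ammine before iodo before pyridine before triphenylphosphine.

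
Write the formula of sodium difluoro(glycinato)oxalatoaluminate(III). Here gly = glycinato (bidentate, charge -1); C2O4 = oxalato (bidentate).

Na2[Al(C2O4)F2(gly)]

Ligands: 1 glycinato (gly, -1), 1 oxalato (C2O4, -2), 2 fluoro (F, -1). Ligand charge sum = -5.
Charge balance with sodium (+1) requires 1 complex ion per 2 sodium.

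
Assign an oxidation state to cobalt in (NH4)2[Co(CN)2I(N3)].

2 ammonium outside the brackets (+1 each) → the complex ion is 2−.
Ligand charges: 2×CN = -2; 1×N3 = -1; 1×I = -1; sum -4.
Co + (-4) = 2− ⇒ Co is +2.

+2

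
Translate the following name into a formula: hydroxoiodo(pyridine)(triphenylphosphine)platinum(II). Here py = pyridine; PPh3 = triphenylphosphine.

[PtI(OH)(PPh3)(py)]

Ligands: 1 pyridine (py, neutral), 1 iodo (I, -1), 1 hydroxo (OH, -1), 1 triphenylphosphine (PPh3, neutral). Ligand charge sum = -2.
With Pt in oxidation state +2, the complex ion is [Pt...].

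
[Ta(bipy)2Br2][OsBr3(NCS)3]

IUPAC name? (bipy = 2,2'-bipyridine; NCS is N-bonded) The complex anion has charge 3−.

bis(2,2'-bipyridine)dibromotantalum(V) tribromotriisothiocyanatoosmate(III)

The complex anion is given as 3−; its ligand charges sum to -6, so Os = +3.
A 1:1 salt means the cation carries the equal and opposite charge, 3+.
Cation: ligand charges sum to -2; for the ion to be 3+, Ta = +5.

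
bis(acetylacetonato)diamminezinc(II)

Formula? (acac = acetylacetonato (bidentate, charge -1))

Ligands: 2 acetylacetonato (acac, -1), 2 ammine (NH3, neutral). Ligand charge sum = -2.
With Zn in oxidation state +2, the complex ion is [Zn...].

[Zn(acac)2(NH3)2]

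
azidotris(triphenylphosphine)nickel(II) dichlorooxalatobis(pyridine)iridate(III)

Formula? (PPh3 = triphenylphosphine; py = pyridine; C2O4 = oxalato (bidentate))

[Ni(N3)(PPh3)3][Ir(C2O4)Cl2(py)2]

Cation [Ni…]: ligand charges -1, Ni(II) ⇒ ion charge 1+.
Anion [Ir…]: ligand charges -4, Ir(III) ⇒ ion charge 1−.
One 1+ cation balances one 1− anion.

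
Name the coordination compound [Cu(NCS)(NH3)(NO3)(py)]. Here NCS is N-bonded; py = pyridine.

ammineisothiocyanatonitrato(pyridine)copper(II)

There is no counter-ion, so the complex is neutral overall.
Ligand charges: 1×isothiocyanato (-1 each), 1×nitrato (-1 each), 1×ammine (neutral), 1×pyridine (neutral); total -2. So Cu + (-2) = 0, giving Cu = +2.
Ligands are named alphabetically: ammine before isothiocyanato before nitrato before pyridine.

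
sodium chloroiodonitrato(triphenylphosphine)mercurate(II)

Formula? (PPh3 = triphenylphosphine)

Na[HgClI(NO3)(PPh3)]

Ligands: 1 nitrato (NO3, -1), 1 iodo (I, -1), 1 triphenylphosphine (PPh3, neutral), 1 chloro (Cl, -1). Ligand charge sum = -3.
With Hg in oxidation state +2, the complex ion is [Hg...]^1−.
Charge balance with sodium (+1) requires 1 complex ion per 1 sodium.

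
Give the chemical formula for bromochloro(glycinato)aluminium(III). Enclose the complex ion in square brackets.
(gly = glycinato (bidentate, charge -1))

Ligands: 1 bromo (Br, -1), 1 glycinato (gly, -1), 1 chloro (Cl, -1). Ligand charge sum = -3.
With Al in oxidation state +3, the complex ion is [Al...].

[AlBrCl(gly)]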